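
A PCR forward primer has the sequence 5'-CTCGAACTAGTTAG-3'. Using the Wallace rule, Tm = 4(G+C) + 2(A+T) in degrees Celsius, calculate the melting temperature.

A=4, C=3, G=3, T=4
So N_AT = 8 and N_GC = 6.
Tm = 2(8) + 4(6) = 16 + 24 = 40°C

40°C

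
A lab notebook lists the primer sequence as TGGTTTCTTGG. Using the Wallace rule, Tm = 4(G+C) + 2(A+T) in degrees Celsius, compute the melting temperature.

Scanning the sequence gives G=4, C=1, A=0, T=6.
A+T = 6, G+C = 5
Tm = 2×6 + 4×5 = 32°C

32°C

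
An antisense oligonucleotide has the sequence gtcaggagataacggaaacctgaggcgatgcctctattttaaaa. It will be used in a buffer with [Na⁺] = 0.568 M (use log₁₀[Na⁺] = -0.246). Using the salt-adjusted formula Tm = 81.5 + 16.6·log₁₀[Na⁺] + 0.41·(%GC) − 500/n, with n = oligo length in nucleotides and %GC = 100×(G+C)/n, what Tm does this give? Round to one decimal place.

Length n = 44. C=8, A=15, G=11, T=10
G+C = 19, so %GC = 19/44 × 100 = 43.182%
Salt term: 16.6 × (-0.246) = -4.084
GC term: 0.41 × 43.182 = 17.705; length term: −500/44 = −11.364
Tm = 81.5 + (-4.084) + 17.705 − 11.364 = 83.757 → 83.8°C

83.8°C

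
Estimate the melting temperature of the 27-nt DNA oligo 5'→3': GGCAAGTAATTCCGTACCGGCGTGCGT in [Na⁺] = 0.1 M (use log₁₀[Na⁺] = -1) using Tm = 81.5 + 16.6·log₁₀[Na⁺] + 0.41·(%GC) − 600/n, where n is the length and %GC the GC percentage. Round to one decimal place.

Length n = 27. T=6, C=7, G=9, A=5
G+C = 16, so %GC = 16/27 × 100 = 59.259%
Salt term: 16.6 × (-1) = -16.6
GC term: 0.41 × 59.259 = 24.296; length term: −600/27 = −22.222
Tm = 81.5 + (-16.6) + 24.296 − 22.222 = 66.974 → 67.0°C

67.0°C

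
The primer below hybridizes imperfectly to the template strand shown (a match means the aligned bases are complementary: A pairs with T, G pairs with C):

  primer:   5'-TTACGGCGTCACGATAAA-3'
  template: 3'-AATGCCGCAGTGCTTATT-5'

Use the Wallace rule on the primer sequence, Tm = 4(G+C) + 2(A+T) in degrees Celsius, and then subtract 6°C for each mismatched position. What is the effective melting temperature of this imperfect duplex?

40°C

Primer base counts: A=6, T=4, G=4, C=4 → A+T=10, G+C=8
Perfect-match Tm = 2(10) + 4(8) = 20 + 32 = 52°C
Mismatches (positions where the bases are not complementary): 2 (at positions 15, 16)
Effective Tm = 52 − 2×6 = 52 − 12 = 40°C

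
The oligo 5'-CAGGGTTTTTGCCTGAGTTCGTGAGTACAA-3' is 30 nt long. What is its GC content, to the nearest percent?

T=10, A=6, G=9, C=5
G+C = 9 + 5 = 14 out of 30 bases
%GC = 14/30 × 100 = 46.67% ≈ 47%

47%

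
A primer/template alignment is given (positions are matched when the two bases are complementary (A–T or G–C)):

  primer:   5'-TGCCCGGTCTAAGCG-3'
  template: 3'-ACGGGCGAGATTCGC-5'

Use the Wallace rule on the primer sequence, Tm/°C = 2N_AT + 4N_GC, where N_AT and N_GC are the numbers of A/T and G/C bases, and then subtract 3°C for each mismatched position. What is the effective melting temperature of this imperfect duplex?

Primer base counts: A=2, T=3, G=5, C=5 → A+T=5, G+C=10
Perfect-match Tm = 2(5) + 4(10) = 10 + 40 = 50°C
Mismatches (positions where the bases are not complementary): 1 (at position 7)
Effective Tm = 50 − 1×3 = 50 − 3 = 47°C

47°C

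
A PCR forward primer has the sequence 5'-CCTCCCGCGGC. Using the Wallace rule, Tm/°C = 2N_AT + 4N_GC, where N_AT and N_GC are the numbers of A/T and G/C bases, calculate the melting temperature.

42°C

T=1, C=7, A=0, G=3
AT pairs contribute 1, GC pairs contribute 10.
Tm = 2×1 + 4×10 = 42°C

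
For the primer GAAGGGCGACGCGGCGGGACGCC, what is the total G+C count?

Scanning the sequence gives T=0, G=12, A=4, C=7.
Total G or C: 12 + 7 = 19

19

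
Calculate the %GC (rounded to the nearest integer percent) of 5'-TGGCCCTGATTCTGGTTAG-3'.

53%

Counting bases: T=7, A=2, C=4, G=6
G+C = 6 + 4 = 10 out of 19 bases
%GC = 10/19 × 100 = 52.63% ≈ 53%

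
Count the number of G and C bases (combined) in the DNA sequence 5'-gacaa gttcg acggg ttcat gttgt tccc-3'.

15

Base counts: A=5, T=9, C=7, G=8
Total G or C: 8 + 7 = 15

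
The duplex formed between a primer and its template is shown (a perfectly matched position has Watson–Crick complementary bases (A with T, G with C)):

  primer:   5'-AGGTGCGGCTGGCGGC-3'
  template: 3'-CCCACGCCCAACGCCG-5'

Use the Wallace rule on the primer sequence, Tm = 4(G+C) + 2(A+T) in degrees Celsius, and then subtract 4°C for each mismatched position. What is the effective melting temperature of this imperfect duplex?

46°C

Primer base counts: A=1, T=2, G=9, C=4 → A+T=3, G+C=13
Perfect-match Tm = 2(3) + 4(13) = 6 + 52 = 58°C
Mismatches (positions where the bases are not complementary): 3 (at positions 1, 9, 11)
Effective Tm = 58 − 3×4 = 58 − 12 = 46°C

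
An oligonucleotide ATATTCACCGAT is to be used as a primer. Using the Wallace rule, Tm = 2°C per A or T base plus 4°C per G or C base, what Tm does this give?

32°C

C=3, A=4, G=1, T=4
A+T = 8, G+C = 4
Tm = 2×8 + 4×4 = 32°C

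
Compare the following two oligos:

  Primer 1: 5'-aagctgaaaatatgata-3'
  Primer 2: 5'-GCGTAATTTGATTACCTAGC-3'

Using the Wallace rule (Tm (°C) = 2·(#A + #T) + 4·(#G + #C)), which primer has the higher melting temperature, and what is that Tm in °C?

Primer 1: A+T=13, G+C=4 → Tm = 2(13)+4(4) = 42°C
Primer 2: A+T=12, G+C=8 → Tm = 2(12)+4(8) = 56°C
42°C vs 56°C → primer 2 is higher.

Primer 2, 56°C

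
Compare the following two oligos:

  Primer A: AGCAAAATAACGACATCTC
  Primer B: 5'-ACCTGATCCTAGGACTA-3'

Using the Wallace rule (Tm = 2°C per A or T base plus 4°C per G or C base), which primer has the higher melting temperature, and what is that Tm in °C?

Primer A: A+T=12, G+C=7 → Tm = 2(12)+4(7) = 52°C
Primer B: A+T=9, G+C=8 → Tm = 2(9)+4(8) = 50°C
52°C vs 50°C → primer A is higher.

Primer A, 52°C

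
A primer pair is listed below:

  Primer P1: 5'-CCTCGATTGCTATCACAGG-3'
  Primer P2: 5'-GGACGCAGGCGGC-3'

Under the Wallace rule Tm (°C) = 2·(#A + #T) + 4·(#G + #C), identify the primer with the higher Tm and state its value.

Primer P1, 58°C

Primer P1: A+T=9, G+C=10 → Tm = 2(9)+4(10) = 58°C
Primer P2: A+T=2, G+C=11 → Tm = 2(2)+4(11) = 48°C
58°C vs 48°C → primer P1 is higher.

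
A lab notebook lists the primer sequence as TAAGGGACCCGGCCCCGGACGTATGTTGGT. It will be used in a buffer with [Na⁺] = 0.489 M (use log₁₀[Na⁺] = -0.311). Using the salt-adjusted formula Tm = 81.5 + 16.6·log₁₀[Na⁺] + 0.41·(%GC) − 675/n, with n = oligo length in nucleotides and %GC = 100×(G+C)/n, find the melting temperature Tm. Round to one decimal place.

Length n = 30. Counting bases: G=11, T=6, C=8, A=5
G+C = 19, so %GC = 19/30 × 100 = 63.333%
Salt term: 16.6 × (-0.311) = -5.163
GC term: 0.41 × 63.333 = 25.967; length term: −675/30 = −22.5
Tm = 81.5 + (-5.163) + 25.967 − 22.5 = 79.804 → 79.8°C

79.8°C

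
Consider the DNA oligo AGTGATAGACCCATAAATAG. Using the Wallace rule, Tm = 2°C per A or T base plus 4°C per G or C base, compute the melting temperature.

54°C

Counting bases: C=3, A=9, G=4, T=4
So N_AT = 13 and N_GC = 7.
Tm = 4·7 + 2·13 = 28 + 26 = 54°C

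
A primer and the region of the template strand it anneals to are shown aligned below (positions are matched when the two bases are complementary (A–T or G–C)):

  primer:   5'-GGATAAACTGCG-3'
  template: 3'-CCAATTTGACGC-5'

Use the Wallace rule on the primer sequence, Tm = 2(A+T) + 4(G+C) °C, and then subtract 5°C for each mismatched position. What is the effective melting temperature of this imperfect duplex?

31°C

Primer base counts: A=4, T=2, G=4, C=2 → A+T=6, G+C=6
Perfect-match Tm = 2(6) + 4(6) = 12 + 24 = 36°C
Mismatches (positions where the bases are not complementary): 1 (at position 3)
Effective Tm = 36 − 1×5 = 36 − 5 = 31°C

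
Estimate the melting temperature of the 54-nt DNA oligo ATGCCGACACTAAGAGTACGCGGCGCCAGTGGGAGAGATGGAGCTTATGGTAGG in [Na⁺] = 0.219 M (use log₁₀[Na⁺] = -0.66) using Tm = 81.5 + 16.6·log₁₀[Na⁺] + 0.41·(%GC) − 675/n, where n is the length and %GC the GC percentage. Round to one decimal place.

81.6°C

Length n = 54. Scanning the sequence gives T=9, A=14, C=10, G=21.
G+C = 31, so %GC = 31/54 × 100 = 57.407%
Salt term: 16.6 × (-0.66) = -10.956
GC term: 0.41 × 57.407 = 23.537; length term: −675/54 = −12.5
Tm = 81.5 + (-10.956) + 23.537 − 12.5 = 81.581 → 81.6°C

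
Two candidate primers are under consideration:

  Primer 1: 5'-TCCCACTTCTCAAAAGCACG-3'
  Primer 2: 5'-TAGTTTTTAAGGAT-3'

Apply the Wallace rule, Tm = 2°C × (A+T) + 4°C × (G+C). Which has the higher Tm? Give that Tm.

Primer 1: A+T=10, G+C=10 → Tm = 2(10)+4(10) = 60°C
Primer 2: A+T=11, G+C=3 → Tm = 2(11)+4(3) = 34°C
60°C vs 34°C → primer 1 is higher.

Primer 1, 60°C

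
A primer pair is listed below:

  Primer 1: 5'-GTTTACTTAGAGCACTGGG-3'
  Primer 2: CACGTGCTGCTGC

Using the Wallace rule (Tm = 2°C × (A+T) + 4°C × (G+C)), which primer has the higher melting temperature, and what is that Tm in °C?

Primer 1, 56°C

Primer 1: A+T=10, G+C=9 → Tm = 2(10)+4(9) = 56°C
Primer 2: A+T=4, G+C=9 → Tm = 2(4)+4(9) = 44°C
56°C vs 44°C → primer 1 is higher.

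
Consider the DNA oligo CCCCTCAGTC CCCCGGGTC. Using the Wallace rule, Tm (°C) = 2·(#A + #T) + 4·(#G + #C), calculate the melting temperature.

68°C

Scanning the sequence gives G=4, C=11, T=3, A=1.
So N_AT = 4 and N_GC = 15.
Tm = 4·15 + 2·4 = 60 + 8 = 68°C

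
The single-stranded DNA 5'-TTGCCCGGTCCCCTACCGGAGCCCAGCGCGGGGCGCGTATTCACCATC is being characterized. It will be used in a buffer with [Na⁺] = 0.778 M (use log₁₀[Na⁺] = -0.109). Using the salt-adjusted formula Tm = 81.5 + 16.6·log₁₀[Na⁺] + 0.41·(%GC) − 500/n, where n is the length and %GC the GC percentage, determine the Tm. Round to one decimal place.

Length n = 48. Counting bases: T=8, G=14, C=20, A=6
G+C = 34, so %GC = 34/48 × 100 = 70.833%
Salt term: 16.6 × (-0.109) = -1.809
GC term: 0.41 × 70.833 = 29.042; length term: −500/48 = −10.417
Tm = 81.5 + (-1.809) + 29.042 − 10.417 = 98.316 → 98.3°C

98.3°C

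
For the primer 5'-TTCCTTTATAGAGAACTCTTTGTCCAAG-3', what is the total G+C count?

G=4, A=7, C=6, T=11
Total G or C: 4 + 6 = 10

10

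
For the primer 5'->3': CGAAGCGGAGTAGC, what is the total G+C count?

Scanning the sequence gives T=1, A=4, G=6, C=3.
G+C = 6 + 3 = 9

9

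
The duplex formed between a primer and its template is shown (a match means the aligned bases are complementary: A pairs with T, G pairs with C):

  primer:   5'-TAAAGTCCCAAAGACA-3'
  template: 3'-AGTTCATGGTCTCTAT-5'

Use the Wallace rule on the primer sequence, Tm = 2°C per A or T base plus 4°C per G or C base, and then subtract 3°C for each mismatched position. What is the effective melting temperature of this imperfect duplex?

32°C

Primer base counts: A=8, T=2, G=2, C=4 → A+T=10, G+C=6
Perfect-match Tm = 2(10) + 4(6) = 20 + 24 = 44°C
Mismatches (positions where the bases are not complementary): 4 (at positions 2, 7, 11, 15)
Effective Tm = 44 − 4×3 = 44 − 12 = 32°C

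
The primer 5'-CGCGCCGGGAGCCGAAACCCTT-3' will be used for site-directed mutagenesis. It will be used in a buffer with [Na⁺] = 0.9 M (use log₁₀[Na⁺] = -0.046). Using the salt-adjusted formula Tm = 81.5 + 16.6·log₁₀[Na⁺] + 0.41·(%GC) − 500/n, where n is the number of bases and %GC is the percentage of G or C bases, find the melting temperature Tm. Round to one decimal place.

Length n = 22. A=4, C=9, G=7, T=2
G+C = 16, so %GC = 16/22 × 100 = 72.727%
Salt term: 16.6 × (-0.046) = -0.764
GC term: 0.41 × 72.727 = 29.818; length term: −500/22 = −22.727
Tm = 81.5 + (-0.764) + 29.818 − 22.727 = 87.827 → 87.8°C

87.8°C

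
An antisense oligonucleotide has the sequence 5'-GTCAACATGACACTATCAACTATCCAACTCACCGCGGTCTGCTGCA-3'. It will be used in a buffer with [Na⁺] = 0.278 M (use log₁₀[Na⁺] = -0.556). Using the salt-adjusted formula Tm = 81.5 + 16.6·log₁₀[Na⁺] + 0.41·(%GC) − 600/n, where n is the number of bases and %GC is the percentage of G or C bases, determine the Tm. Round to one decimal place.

Length n = 46. Scanning the sequence gives A=13, G=7, C=16, T=10.
G+C = 23, so %GC = 23/46 × 100 = 50%
Salt term: 16.6 × (-0.556) = -9.23
GC term: 0.41 × 50 = 20.5; length term: −600/46 = −13.043
Tm = 81.5 + (-9.23) + 20.5 − 13.043 = 79.727 → 79.7°C

79.7°C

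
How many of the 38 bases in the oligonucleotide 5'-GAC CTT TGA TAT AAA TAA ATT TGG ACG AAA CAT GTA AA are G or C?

Base counts: G=6, C=4, A=17, T=11
Total G or C: 6 + 4 = 10

10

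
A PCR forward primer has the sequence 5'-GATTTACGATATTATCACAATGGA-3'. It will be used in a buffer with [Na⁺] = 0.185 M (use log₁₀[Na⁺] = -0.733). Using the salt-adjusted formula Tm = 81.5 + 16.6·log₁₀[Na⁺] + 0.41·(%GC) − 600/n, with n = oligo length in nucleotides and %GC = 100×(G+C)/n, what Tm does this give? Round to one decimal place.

Length n = 24. G=4, T=8, C=3, A=9
G+C = 7, so %GC = 7/24 × 100 = 29.167%
Salt term: 16.6 × (-0.733) = -12.168
GC term: 0.41 × 29.167 = 11.958; length term: −600/24 = −25
Tm = 81.5 + (-12.168) + 11.958 − 25 = 56.29 → 56.3°C

56.3°C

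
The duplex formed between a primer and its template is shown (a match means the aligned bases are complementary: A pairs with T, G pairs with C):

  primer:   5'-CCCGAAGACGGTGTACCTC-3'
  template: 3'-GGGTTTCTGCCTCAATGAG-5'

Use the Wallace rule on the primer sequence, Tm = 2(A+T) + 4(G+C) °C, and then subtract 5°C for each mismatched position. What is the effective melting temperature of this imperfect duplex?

42°C

Primer base counts: A=4, T=3, G=5, C=7 → A+T=7, G+C=12
Perfect-match Tm = 2(7) + 4(12) = 14 + 48 = 62°C
Mismatches (positions where the bases are not complementary): 4 (at positions 4, 12, 15, 16)
Effective Tm = 62 − 4×5 = 62 − 20 = 42°C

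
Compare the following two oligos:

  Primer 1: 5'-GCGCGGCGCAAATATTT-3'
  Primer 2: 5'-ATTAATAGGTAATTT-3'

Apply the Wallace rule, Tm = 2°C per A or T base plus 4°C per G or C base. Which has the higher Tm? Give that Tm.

Primer 1: A+T=8, G+C=9 → Tm = 2(8)+4(9) = 52°C
Primer 2: A+T=13, G+C=2 → Tm = 2(13)+4(2) = 34°C
52°C vs 34°C → primer 1 is higher.

Primer 1, 52°C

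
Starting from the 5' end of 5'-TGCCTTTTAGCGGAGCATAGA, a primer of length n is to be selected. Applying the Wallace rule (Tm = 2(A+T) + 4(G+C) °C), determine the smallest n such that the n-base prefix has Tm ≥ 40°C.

First 12 bases: TGCCTTTTAGCG → Tm = 36°C (< 40°C)
First 13 bases: TGCCTTTTAGCGG → Tm = 40°C (≥ 40°C)
Since every base adds ≥2°C, Tm only increases with n, so the threshold is first crossed at n = 13.

n = 13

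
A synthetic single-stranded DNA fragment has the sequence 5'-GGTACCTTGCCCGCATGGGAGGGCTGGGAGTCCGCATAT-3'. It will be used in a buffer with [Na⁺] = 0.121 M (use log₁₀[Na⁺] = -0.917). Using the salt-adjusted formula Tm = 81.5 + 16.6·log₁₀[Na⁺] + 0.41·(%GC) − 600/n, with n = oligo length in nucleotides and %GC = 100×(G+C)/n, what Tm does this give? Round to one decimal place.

77.2°C

Length n = 39. G=15, C=10, A=6, T=8
G+C = 25, so %GC = 25/39 × 100 = 64.103%
Salt term: 16.6 × (-0.917) = -15.222
GC term: 0.41 × 64.103 = 26.282; length term: −600/39 = −15.385
Tm = 81.5 + (-15.222) + 26.282 − 15.385 = 77.175 → 77.2°C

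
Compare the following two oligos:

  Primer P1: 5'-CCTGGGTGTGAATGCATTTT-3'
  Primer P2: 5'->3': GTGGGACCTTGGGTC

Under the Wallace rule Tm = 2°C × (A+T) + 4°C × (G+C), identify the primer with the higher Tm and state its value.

Primer P1, 58°C

Primer P1: A+T=11, G+C=9 → Tm = 2(11)+4(9) = 58°C
Primer P2: A+T=5, G+C=10 → Tm = 2(5)+4(10) = 50°C
58°C vs 50°C → primer P1 is higher.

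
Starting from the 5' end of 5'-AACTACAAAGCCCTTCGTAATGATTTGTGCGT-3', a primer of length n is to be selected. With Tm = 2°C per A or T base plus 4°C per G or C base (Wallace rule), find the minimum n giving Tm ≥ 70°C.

n = 26

First 25 bases: AACTACAAAGCCCTTCGTAATGATT → Tm = 68°C (< 70°C)
First 26 bases: AACTACAAAGCCCTTCGTAATGATTT → Tm = 70°C (≥ 70°C)
Each additional base adds 2°C (A/T) or 4°C (G/C), so Tm is non-decreasing in n; n = 26 is the first length to reach 70°C.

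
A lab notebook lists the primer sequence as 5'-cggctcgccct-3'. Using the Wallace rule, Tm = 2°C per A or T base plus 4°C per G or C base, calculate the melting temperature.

Base counts: A=0, T=2, C=6, G=3
AT pairs contribute 2, GC pairs contribute 9.
Tm = 2(2) + 4(9) = 4 + 36 = 40°C

40°C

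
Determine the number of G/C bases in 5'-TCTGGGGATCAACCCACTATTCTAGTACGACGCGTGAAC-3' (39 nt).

20

Counting bases: G=9, C=11, T=9, A=10
Total G or C: 9 + 11 = 20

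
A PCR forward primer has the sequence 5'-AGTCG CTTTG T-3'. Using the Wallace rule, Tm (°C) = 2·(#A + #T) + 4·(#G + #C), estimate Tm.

32°C

Counting bases: T=5, C=2, A=1, G=3
A+T = 6, G+C = 5
Tm = 2×6 + 4×5 = 32°C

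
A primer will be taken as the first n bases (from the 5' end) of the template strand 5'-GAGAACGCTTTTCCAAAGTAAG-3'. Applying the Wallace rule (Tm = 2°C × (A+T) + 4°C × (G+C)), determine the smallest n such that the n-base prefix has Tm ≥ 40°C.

n = 14

First 13 bases: GAGAACGCTTTTC → Tm = 38°C (< 40°C)
First 14 bases: GAGAACGCTTTTCC → Tm = 42°C (≥ 40°C)
Each additional base adds 2°C (A/T) or 4°C (G/C), so Tm is non-decreasing in n; n = 14 is the first length to reach 40°C.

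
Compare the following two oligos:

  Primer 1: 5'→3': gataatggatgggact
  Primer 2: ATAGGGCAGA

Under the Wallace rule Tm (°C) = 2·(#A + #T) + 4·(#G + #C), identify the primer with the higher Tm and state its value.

Primer 1, 46°C

Primer 1: A+T=9, G+C=7 → Tm = 2(9)+4(7) = 46°C
Primer 2: A+T=5, G+C=5 → Tm = 2(5)+4(5) = 30°C
46°C vs 30°C → primer 1 is higher.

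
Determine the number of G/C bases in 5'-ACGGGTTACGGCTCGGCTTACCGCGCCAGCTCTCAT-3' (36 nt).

Scanning the sequence gives T=8, C=13, A=5, G=10.
Total G or C: 10 + 13 = 23

23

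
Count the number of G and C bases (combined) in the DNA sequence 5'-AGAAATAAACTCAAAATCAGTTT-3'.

5

Scanning the sequence gives C=3, G=2, A=12, T=6.
Total G or C: 2 + 3 = 5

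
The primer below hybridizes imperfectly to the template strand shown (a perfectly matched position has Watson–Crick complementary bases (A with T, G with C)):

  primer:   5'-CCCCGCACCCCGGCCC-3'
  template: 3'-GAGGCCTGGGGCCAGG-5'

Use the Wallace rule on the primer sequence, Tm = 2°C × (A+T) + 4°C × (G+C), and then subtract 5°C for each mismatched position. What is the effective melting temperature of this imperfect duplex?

Primer base counts: A=1, T=0, G=3, C=12 → A+T=1, G+C=15
Perfect-match Tm = 2(1) + 4(15) = 2 + 60 = 62°C
Mismatches (positions where the bases are not complementary): 3 (at positions 2, 6, 14)
Effective Tm = 62 − 3×5 = 62 − 15 = 47°C

47°C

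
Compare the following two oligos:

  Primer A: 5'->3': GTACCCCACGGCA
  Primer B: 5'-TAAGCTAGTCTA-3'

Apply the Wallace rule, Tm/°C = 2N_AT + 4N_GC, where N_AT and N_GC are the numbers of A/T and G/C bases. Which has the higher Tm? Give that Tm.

Primer A: A+T=4, G+C=9 → Tm = 2(4)+4(9) = 44°C
Primer B: A+T=8, G+C=4 → Tm = 2(8)+4(4) = 32°C
44°C vs 32°C → primer A is higher.

Primer A, 44°C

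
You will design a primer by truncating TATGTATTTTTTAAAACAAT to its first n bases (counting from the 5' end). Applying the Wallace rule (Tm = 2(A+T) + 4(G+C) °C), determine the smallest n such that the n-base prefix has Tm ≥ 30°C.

n = 14

First 13 bases: TATGTATTTTTTA → Tm = 28°C (< 30°C)
First 14 bases: TATGTATTTTTTAA → Tm = 30°C (≥ 30°C)
Since every base adds ≥2°C, Tm only increases with n, so the threshold is first crossed at n = 14.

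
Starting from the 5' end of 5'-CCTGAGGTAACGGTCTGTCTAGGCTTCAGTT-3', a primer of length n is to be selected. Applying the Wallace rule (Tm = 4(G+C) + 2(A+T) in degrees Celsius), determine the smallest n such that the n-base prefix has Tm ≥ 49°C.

First 15 bases: CCTGAGGTAACGGTC → Tm = 48°C (< 49°C)
First 16 bases: CCTGAGGTAACGGTCT → Tm = 50°C (≥ 49°C)
Since every base adds ≥2°C, Tm only increases with n, so the threshold is first crossed at n = 16.

n = 16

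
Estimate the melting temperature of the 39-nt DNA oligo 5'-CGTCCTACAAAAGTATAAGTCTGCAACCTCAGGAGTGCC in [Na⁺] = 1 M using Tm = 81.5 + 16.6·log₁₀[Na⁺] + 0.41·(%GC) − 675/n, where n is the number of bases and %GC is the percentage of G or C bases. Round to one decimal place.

Length n = 39. Counting bases: G=8, A=12, T=8, C=11
G+C = 19, so %GC = 19/39 × 100 = 48.718%
Salt term: 16.6 × (0) = 0
GC term: 0.41 × 48.718 = 19.974; length term: −675/39 = −17.308
Tm = 81.5 + (0) + 19.974 − 17.308 = 84.166 → 84.2°C

84.2°C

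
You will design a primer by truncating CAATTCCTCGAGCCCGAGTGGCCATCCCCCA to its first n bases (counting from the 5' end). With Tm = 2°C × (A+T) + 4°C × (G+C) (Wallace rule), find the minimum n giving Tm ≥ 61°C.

n = 20

First 19 bases: CAATTCCTCGAGCCCGAGT → Tm = 60°C (< 61°C)
First 20 bases: CAATTCCTCGAGCCCGAGTG → Tm = 64°C (≥ 61°C)
Each additional base adds 2°C (A/T) or 4°C (G/C), so Tm is non-decreasing in n; n = 20 is the first length to reach 61°C.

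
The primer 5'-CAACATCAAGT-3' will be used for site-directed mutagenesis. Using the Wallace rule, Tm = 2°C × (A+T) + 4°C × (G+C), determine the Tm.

Counting bases: A=5, T=2, C=3, G=1
So N_AT = 7 and N_GC = 4.
Tm = 4·4 + 2·7 = 16 + 14 = 30°C

30°C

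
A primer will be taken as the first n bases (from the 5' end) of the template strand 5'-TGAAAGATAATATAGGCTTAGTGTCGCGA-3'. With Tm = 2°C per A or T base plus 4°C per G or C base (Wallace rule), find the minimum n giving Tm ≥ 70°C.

First 25 bases: TGAAAGATAATATAGGCTTAGTGTC → Tm = 66°C (< 70°C)
First 26 bases: TGAAAGATAATATAGGCTTAGTGTCG → Tm = 70°C (≥ 70°C)
Since every base adds ≥2°C, Tm only increases with n, so the threshold is first crossed at n = 26.

n = 26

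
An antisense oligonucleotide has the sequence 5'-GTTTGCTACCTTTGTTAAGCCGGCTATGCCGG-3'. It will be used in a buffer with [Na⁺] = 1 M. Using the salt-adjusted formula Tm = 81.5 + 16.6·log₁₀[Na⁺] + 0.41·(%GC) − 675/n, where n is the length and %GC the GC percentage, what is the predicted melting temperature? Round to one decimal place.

Length n = 32. A=4, C=8, G=9, T=11
G+C = 17, so %GC = 17/32 × 100 = 53.125%
Salt term: 16.6 × (0) = 0
GC term: 0.41 × 53.125 = 21.781; length term: −675/32 = −21.094
Tm = 81.5 + (0) + 21.781 − 21.094 = 82.187 → 82.2°C

82.2°C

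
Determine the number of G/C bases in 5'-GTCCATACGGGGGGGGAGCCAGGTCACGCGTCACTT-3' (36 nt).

24

Counting bases: C=10, A=6, T=6, G=14
G+C = 14 + 10 = 24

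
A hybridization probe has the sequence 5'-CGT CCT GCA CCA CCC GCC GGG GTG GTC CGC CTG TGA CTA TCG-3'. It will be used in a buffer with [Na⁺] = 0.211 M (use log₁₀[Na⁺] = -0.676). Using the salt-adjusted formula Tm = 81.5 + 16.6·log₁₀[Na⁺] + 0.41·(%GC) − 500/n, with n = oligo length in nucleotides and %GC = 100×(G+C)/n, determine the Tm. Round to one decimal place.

87.7°C

Length n = 42. C=17, G=13, T=8, A=4
G+C = 30, so %GC = 30/42 × 100 = 71.429%
Salt term: 16.6 × (-0.676) = -11.222
GC term: 0.41 × 71.429 = 29.286; length term: −500/42 = −11.905
Tm = 81.5 + (-11.222) + 29.286 − 11.905 = 87.659 → 87.7°C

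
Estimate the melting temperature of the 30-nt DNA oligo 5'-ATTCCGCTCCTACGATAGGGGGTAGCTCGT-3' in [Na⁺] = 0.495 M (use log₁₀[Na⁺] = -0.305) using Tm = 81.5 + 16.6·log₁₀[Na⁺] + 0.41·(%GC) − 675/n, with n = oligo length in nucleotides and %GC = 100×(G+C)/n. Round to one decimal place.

Length n = 30. Base counts: G=9, A=5, C=8, T=8
G+C = 17, so %GC = 17/30 × 100 = 56.667%
Salt term: 16.6 × (-0.305) = -5.063
GC term: 0.41 × 56.667 = 23.233; length term: −675/30 = −22.5
Tm = 81.5 + (-5.063) + 23.233 − 22.5 = 77.17 → 77.2°C

77.2°C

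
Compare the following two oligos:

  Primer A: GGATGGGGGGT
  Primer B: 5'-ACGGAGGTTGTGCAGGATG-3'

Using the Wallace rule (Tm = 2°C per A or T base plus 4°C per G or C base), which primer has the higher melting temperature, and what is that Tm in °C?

Primer B, 60°C

Primer A: A+T=3, G+C=8 → Tm = 2(3)+4(8) = 38°C
Primer B: A+T=8, G+C=11 → Tm = 2(8)+4(11) = 60°C
38°C vs 60°C → primer B is higher.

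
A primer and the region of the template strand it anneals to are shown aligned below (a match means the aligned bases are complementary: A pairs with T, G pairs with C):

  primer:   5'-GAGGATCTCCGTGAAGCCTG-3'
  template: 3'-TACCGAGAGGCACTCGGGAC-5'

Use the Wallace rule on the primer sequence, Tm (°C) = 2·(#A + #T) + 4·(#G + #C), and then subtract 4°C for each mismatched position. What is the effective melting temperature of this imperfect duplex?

44°C

Primer base counts: A=4, T=4, G=7, C=5 → A+T=8, G+C=12
Perfect-match Tm = 2(8) + 4(12) = 16 + 48 = 64°C
Mismatches (positions where the bases are not complementary): 5 (at positions 1, 2, 5, 15, 16)
Effective Tm = 64 − 5×4 = 64 − 20 = 44°C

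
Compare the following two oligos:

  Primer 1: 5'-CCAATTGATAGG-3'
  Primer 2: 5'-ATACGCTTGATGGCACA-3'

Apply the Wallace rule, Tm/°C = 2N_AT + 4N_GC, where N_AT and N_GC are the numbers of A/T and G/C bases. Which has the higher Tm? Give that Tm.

Primer 2, 50°C

Primer 1: A+T=7, G+C=5 → Tm = 2(7)+4(5) = 34°C
Primer 2: A+T=9, G+C=8 → Tm = 2(9)+4(8) = 50°C
34°C vs 50°C → primer 2 is higher.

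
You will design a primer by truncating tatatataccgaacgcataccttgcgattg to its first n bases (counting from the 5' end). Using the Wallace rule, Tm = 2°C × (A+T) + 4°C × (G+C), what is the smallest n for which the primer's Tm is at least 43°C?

n = 16

First 15 bases: TATATATACCGAACG → Tm = 40°C (< 43°C)
First 16 bases: TATATATACCGAACGC → Tm = 44°C (≥ 43°C)
Since every base adds ≥2°C, Tm only increases with n, so the threshold is first crossed at n = 16.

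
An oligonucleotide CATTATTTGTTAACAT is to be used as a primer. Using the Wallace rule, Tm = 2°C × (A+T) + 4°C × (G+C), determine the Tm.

Base counts: T=8, A=5, G=1, C=2
A+T = 13, G+C = 3
Tm = 2×13 + 4×3 = 38°C

38°C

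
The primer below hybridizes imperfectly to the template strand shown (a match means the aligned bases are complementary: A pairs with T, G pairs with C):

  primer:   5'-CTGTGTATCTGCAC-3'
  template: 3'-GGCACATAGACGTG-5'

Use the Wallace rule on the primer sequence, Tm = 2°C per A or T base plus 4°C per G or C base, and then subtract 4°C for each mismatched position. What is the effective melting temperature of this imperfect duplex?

38°C

Primer base counts: A=2, T=5, G=3, C=4 → A+T=7, G+C=7
Perfect-match Tm = 2(7) + 4(7) = 14 + 28 = 42°C
Mismatches (positions where the bases are not complementary): 1 (at position 2)
Effective Tm = 42 − 1×4 = 42 − 4 = 38°C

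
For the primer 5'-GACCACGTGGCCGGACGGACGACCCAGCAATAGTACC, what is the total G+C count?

Scanning the sequence gives C=13, A=10, T=3, G=11.
Total G or C: 11 + 13 = 24

24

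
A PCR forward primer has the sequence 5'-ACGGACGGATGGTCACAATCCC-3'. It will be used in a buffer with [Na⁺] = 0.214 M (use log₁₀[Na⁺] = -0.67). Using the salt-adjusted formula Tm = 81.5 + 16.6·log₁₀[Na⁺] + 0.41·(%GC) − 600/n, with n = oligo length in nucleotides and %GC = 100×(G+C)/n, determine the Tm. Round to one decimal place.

67.3°C

Length n = 22. Base counts: G=6, T=3, C=7, A=6
G+C = 13, so %GC = 13/22 × 100 = 59.091%
Salt term: 16.6 × (-0.67) = -11.122
GC term: 0.41 × 59.091 = 24.227; length term: −600/22 = −27.273
Tm = 81.5 + (-11.122) + 24.227 − 27.273 = 67.332 → 67.3°C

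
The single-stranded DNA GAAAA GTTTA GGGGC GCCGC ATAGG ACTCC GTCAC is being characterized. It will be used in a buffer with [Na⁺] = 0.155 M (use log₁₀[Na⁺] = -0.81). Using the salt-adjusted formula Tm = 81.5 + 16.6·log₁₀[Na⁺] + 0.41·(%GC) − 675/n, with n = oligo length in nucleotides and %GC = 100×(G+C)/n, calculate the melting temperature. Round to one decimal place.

72.2°C

Length n = 35. Counting bases: T=6, C=9, G=11, A=9
G+C = 20, so %GC = 20/35 × 100 = 57.143%
Salt term: 16.6 × (-0.81) = -13.446
GC term: 0.41 × 57.143 = 23.429; length term: −675/35 = −19.286
Tm = 81.5 + (-13.446) + 23.429 − 19.286 = 72.197 → 72.2°C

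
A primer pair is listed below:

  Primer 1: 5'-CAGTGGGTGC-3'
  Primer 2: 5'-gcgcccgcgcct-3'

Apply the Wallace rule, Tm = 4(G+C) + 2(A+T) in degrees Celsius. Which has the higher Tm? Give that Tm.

Primer 2, 46°C

Primer 1: A+T=3, G+C=7 → Tm = 2(3)+4(7) = 34°C
Primer 2: A+T=1, G+C=11 → Tm = 2(1)+4(11) = 46°C
34°C vs 46°C → primer 2 is higher.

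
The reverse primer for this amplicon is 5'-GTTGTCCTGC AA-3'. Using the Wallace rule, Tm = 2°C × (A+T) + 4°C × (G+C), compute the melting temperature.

36°C

Counting bases: C=3, T=4, G=3, A=2
AT pairs contribute 6, GC pairs contribute 6.
Tm = 2×6 + 4×6 = 36°C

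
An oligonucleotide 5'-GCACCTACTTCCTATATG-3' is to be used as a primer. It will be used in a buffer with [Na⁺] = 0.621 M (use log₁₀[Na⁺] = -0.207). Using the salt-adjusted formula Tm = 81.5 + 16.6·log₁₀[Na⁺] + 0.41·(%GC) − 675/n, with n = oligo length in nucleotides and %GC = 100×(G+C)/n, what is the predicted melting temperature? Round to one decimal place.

58.8°C

Length n = 18. Scanning the sequence gives T=6, A=4, G=2, C=6.
G+C = 8, so %GC = 8/18 × 100 = 44.444%
Salt term: 16.6 × (-0.207) = -3.436
GC term: 0.41 × 44.444 = 18.222; length term: −675/18 = −37.5
Tm = 81.5 + (-3.436) + 18.222 − 37.5 = 58.786 → 58.8°C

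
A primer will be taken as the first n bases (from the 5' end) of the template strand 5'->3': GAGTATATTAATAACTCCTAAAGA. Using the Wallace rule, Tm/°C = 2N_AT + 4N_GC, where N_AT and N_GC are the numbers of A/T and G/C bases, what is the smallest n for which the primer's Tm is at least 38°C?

n = 16

First 15 bases: GAGTATATTAATAAC → Tm = 36°C (< 38°C)
First 16 bases: GAGTATATTAATAACT → Tm = 38°C (≥ 38°C)
Since every base adds ≥2°C, Tm only increases with n, so the threshold is first crossed at n = 16.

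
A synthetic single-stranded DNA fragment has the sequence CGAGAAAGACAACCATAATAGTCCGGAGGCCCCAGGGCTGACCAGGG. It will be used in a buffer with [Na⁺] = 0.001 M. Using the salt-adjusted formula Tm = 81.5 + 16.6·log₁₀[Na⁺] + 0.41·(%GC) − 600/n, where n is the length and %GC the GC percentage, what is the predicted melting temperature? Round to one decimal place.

Length n = 47. Scanning the sequence gives C=13, G=15, A=15, T=4.
G+C = 28, so %GC = 28/47 × 100 = 59.574%
Salt term: 16.6 × (-3) = -49.8
GC term: 0.41 × 59.574 = 24.425; length term: −600/47 = −12.766
Tm = 81.5 + (-49.8) + 24.425 − 12.766 = 43.359 → 43.4°C

43.4°C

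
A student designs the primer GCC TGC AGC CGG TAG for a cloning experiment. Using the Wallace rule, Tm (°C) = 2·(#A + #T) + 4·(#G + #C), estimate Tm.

52°C

A=2, C=5, G=6, T=2
So N_AT = 4 and N_GC = 11.
Tm = 2×4 + 4×11 = 52°C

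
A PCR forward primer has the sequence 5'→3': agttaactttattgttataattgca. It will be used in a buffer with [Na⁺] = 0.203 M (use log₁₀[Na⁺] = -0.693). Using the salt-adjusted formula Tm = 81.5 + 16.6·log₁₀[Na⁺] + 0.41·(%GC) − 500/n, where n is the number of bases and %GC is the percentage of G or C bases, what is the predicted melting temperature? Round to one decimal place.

58.2°C

Length n = 25. Base counts: T=12, C=2, A=8, G=3
G+C = 5, so %GC = 5/25 × 100 = 20%
Salt term: 16.6 × (-0.693) = -11.504
GC term: 0.41 × 20 = 8.2; length term: −500/25 = −20
Tm = 81.5 + (-11.504) + 8.2 − 20 = 58.196 → 58.2°C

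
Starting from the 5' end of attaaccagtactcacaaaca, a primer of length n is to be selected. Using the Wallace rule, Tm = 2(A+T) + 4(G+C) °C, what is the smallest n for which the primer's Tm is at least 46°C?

n = 17

First 16 bases: ATTAACCAGTACTCAC → Tm = 44°C (< 46°C)
First 17 bases: ATTAACCAGTACTCACA → Tm = 46°C (≥ 46°C)
Since every base adds ≥2°C, Tm only increases with n, so the threshold is first crossed at n = 17.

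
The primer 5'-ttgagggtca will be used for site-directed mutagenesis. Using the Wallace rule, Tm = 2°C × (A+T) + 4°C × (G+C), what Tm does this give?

Base counts: T=3, A=2, G=4, C=1
A+T = 5, G+C = 5
Tm = 2×5 + 4×5 = 30°C

30°C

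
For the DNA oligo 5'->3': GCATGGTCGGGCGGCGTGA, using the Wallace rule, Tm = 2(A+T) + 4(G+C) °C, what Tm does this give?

66°C

Counting bases: T=3, A=2, C=4, G=10
AT pairs contribute 5, GC pairs contribute 14.
Tm = 2×5 + 4×14 = 66°C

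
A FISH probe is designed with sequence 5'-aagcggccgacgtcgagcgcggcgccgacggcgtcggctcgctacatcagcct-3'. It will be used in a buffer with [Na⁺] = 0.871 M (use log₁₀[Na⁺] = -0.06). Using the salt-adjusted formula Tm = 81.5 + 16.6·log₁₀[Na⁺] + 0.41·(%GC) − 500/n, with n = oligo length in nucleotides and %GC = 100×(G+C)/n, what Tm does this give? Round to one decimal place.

Length n = 53. Scanning the sequence gives A=8, C=20, T=6, G=19.
G+C = 39, so %GC = 39/53 × 100 = 73.585%
Salt term: 16.6 × (-0.06) = -0.996
GC term: 0.41 × 73.585 = 30.17; length term: −500/53 = −9.434
Tm = 81.5 + (-0.996) + 30.17 − 9.434 = 101.24 → 101.2°C

101.2°C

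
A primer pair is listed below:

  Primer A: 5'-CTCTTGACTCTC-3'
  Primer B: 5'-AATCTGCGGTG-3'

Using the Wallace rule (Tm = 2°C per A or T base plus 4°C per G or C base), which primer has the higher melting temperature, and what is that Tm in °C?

Primer A, 36°C

Primer A: A+T=6, G+C=6 → Tm = 2(6)+4(6) = 36°C
Primer B: A+T=5, G+C=6 → Tm = 2(5)+4(6) = 34°C
36°C vs 34°C → primer A is higher.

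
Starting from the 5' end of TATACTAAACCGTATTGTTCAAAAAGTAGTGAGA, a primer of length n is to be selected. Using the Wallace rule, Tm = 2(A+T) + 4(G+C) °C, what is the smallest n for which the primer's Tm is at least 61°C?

n = 25

First 24 bases: TATACTAAACCGTATTGTTCAAAA → Tm = 60°C (< 61°C)
First 25 bases: TATACTAAACCGTATTGTTCAAAAA → Tm = 62°C (≥ 61°C)
Since every base adds ≥2°C, Tm only increases with n, so the threshold is first crossed at n = 25.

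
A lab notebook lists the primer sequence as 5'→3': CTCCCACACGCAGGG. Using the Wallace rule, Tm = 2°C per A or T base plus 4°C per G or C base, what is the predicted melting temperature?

Scanning the sequence gives T=1, C=7, A=3, G=4.
So N_AT = 4 and N_GC = 11.
Tm = 2(4) + 4(11) = 8 + 44 = 52°C

52°C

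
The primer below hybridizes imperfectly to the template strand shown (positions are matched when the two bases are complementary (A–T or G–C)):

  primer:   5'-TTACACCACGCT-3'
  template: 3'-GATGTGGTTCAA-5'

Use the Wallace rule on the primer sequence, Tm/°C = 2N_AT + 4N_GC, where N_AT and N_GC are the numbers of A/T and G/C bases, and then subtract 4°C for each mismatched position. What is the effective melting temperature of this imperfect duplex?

Primer base counts: A=3, T=3, G=1, C=5 → A+T=6, G+C=6
Perfect-match Tm = 2(6) + 4(6) = 12 + 24 = 36°C
Mismatches (positions where the bases are not complementary): 3 (at positions 1, 9, 11)
Effective Tm = 36 − 3×4 = 36 − 12 = 24°C

24°C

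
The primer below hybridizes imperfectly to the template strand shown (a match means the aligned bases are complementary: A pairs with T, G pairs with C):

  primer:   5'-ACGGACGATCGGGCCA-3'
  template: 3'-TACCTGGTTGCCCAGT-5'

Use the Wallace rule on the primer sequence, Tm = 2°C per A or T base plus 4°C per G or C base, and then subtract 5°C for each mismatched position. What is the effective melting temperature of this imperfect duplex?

Primer base counts: A=4, T=1, G=6, C=5 → A+T=5, G+C=11
Perfect-match Tm = 2(5) + 4(11) = 10 + 44 = 54°C
Mismatches (positions where the bases are not complementary): 4 (at positions 2, 7, 9, 14)
Effective Tm = 54 − 4×5 = 54 − 20 = 34°C

34°C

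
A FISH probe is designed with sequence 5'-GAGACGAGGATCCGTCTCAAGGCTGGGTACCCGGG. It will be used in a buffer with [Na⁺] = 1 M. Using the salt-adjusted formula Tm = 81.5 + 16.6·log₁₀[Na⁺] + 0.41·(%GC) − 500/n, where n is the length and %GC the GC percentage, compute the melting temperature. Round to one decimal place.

Length n = 35. Counting bases: G=14, C=9, T=5, A=7
G+C = 23, so %GC = 23/35 × 100 = 65.714%
Salt term: 16.6 × (0) = 0
GC term: 0.41 × 65.714 = 26.943; length term: −500/35 = −14.286
Tm = 81.5 + (0) + 26.943 − 14.286 = 94.157 → 94.2°C

94.2°C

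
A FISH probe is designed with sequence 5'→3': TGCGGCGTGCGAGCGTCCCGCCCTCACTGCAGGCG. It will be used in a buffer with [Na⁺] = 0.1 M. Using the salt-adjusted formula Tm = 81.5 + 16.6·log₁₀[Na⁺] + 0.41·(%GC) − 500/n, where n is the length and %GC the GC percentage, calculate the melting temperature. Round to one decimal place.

Length n = 35. Scanning the sequence gives C=14, T=5, A=3, G=13.
G+C = 27, so %GC = 27/35 × 100 = 77.143%
Salt term: 16.6 × (-1) = -16.6
GC term: 0.41 × 77.143 = 31.629; length term: −500/35 = −14.286
Tm = 81.5 + (-16.6) + 31.629 − 14.286 = 82.243 → 82.2°C

82.2°C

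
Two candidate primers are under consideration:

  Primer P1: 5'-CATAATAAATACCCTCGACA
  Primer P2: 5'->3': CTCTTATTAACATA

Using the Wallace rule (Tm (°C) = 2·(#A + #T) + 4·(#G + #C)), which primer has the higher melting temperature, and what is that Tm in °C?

Primer P1: A+T=13, G+C=7 → Tm = 2(13)+4(7) = 54°C
Primer P2: A+T=11, G+C=3 → Tm = 2(11)+4(3) = 34°C
54°C vs 34°C → primer P1 is higher.

Primer P1, 54°C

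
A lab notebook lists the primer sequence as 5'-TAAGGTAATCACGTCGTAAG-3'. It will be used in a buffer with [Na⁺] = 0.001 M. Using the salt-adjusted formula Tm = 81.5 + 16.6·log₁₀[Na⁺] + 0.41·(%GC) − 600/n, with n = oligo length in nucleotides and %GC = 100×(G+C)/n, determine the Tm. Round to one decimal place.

18.1°C

Length n = 20. A=7, G=5, T=5, C=3
G+C = 8, so %GC = 8/20 × 100 = 40%
Salt term: 16.6 × (-3) = -49.8
GC term: 0.41 × 40 = 16.4; length term: −600/20 = −30
Tm = 81.5 + (-49.8) + 16.4 − 30 = 18.1 → 18.1°C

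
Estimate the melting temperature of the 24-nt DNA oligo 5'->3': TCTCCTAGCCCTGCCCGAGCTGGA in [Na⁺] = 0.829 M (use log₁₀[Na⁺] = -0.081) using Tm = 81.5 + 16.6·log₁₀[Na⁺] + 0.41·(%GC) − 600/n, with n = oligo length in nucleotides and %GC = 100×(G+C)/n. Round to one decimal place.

Length n = 24. Base counts: T=5, A=3, G=6, C=10
G+C = 16, so %GC = 16/24 × 100 = 66.667%
Salt term: 16.6 × (-0.081) = -1.345
GC term: 0.41 × 66.667 = 27.333; length term: −600/24 = −25
Tm = 81.5 + (-1.345) + 27.333 − 25 = 82.488 → 82.5°C

82.5°C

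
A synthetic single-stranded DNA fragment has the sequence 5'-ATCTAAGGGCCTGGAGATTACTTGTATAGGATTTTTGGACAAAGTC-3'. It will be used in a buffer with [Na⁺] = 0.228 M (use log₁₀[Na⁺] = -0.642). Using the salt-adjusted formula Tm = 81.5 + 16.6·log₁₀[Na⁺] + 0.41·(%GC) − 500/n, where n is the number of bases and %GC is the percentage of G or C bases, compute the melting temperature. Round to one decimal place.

Length n = 46. Base counts: A=13, G=12, T=15, C=6
G+C = 18, so %GC = 18/46 × 100 = 39.13%
Salt term: 16.6 × (-0.642) = -10.657
GC term: 0.41 × 39.13 = 16.043; length term: −500/46 = −10.87
Tm = 81.5 + (-10.657) + 16.043 − 10.87 = 76.016 → 76.0°C

76.0°C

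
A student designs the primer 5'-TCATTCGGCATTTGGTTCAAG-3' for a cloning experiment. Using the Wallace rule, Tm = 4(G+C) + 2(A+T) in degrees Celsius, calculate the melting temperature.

Scanning the sequence gives C=4, G=5, A=4, T=8.
AT pairs contribute 12, GC pairs contribute 9.
Tm = 4·9 + 2·12 = 36 + 24 = 60°C

60°C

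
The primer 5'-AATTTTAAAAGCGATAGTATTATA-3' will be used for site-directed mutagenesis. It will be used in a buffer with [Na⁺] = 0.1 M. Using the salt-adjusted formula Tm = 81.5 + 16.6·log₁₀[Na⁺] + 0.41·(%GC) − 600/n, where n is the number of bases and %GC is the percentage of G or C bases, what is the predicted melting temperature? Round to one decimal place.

46.7°C

Length n = 24. Base counts: A=11, G=3, T=9, C=1
G+C = 4, so %GC = 4/24 × 100 = 16.667%
Salt term: 16.6 × (-1) = -16.6
GC term: 0.41 × 16.667 = 6.833; length term: −600/24 = −25
Tm = 81.5 + (-16.6) + 6.833 − 25 = 46.733 → 46.7°C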